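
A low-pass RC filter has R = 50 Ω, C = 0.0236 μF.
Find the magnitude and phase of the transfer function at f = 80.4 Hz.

Step 1 — Angular frequency: ω = 2π·80.4 = 505.2 rad/s.
Step 2 — Transfer function: H(jω) = 1/(1 + jωRC).
Step 3 — Denominator: 1 + jωRC = 1 + j·505.2·50·2.36e-08 = 1 + j0.0005961.
Step 4 — H = 1 - j0.0005961.
Step 5 — Magnitude: |H| = 1 (-0.0 dB); phase: φ = -0.0°.

|H| = 1 (-0.0 dB), φ = -0.0°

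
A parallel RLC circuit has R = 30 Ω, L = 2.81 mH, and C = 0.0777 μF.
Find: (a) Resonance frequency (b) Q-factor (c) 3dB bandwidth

Step 1 — Resonance: ω₀ = 1/√(LC) = 1/√(0.00281·7.77e-08) = 6.768e+04 rad/s.
Step 2 — f₀ = ω₀/(2π) = 1.077e+04 Hz.
Step 3 — Parallel Q: Q = R/(ω₀L) = 30/(6.768e+04·0.00281) = 0.1578.
Step 4 — Bandwidth: Δω = ω₀/Q = 4.29e+05 rad/s; BW = Δω/(2π) = 6.828e+04 Hz.

(a) f₀ = 1.077e+04 Hz  (b) Q = 0.1578  (c) BW = 6.828e+04 Hz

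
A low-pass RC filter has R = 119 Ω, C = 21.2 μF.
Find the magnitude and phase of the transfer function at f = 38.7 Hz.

Step 1 — Angular frequency: ω = 2π·38.7 = 243.2 rad/s.
Step 2 — Transfer function: H(jω) = 1/(1 + jωRC).
Step 3 — Denominator: 1 + jωRC = 1 + j·243.2·119·2.12e-05 = 1 + j0.6134.
Step 4 — H = 0.7266 - j0.4457.
Step 5 — Magnitude: |H| = 0.8524 (-1.4 dB); phase: φ = -31.5°.

|H| = 0.8524 (-1.4 dB), φ = -31.5°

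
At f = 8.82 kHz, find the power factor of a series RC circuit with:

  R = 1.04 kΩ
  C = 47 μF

Step 1 — Angular frequency: ω = 2π·f = 2π·8820 = 5.542e+04 rad/s.
Step 2 — Component impedances:
  R: Z = R = 1040 Ω
  C: Z = 1/(jωC) = -j/(ω·C) = 0 - j0.3839 Ω
Step 3 — Series combination: Z_total = R + C = 1040 - j0.3839 Ω = 1040∠-0.0° Ω.
Step 4 — Power factor: PF = cos(φ) = Re(Z)/|Z| = 1040/1040 = 1.
Step 5 — Type: Im(Z) = -0.3839 ⇒ leading (phase φ = -0.0°).

PF = 1 (leading, φ = -0.0°)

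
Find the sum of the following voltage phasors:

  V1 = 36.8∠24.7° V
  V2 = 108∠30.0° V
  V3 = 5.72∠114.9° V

Step 1 — Convert each phasor to rectangular form:
  V1 = 36.8·(cos(24.7°) + j·sin(24.7°)) = 33.43 + j15.38 V
  V2 = 108·(cos(30.0°) + j·sin(30.0°)) = 93.53 + j54 V
  V3 = 5.72·(cos(114.9°) + j·sin(114.9°)) = -2.408 + j5.188 V
Step 2 — Sum components: V_total = 124.6 + j74.57 V.
Step 3 — Convert to polar: |V_total| = 145.2 V, ∠V_total = 30.9°.

V_total = 145.2∠30.9° V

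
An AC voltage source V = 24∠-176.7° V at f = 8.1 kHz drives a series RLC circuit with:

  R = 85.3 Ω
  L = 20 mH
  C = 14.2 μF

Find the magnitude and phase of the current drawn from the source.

Step 1 — Angular frequency: ω = 2π·f = 2π·8100 = 5.089e+04 rad/s.
Step 2 — Component impedances:
  R: Z = R = 85.3 Ω
  L: Z = jωL = j·5.089e+04·0.02 = 0 + j1018 Ω
  C: Z = 1/(jωC) = -j/(ω·C) = 0 - j1.384 Ω
Step 3 — Series combination: Z_total = R + L + C = 85.3 + j1016 Ω = 1020∠85.2° Ω.
Step 4 — Source phasor: V = 24∠-176.7° V = -23.96 - j1.382 V.
Step 5 — Ohm's law: I = V / Z_total = (-23.96 - j1.382) / (85.3 + j1016) = -0.003314 + j0.02329 A.
Step 6 — Convert to polar: |I| = 0.02353 A, ∠I = 98.1°.

I = 0.02353∠98.1° A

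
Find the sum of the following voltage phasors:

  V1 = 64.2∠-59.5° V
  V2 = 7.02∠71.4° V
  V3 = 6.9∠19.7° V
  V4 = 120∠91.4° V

Step 1 — Convert each phasor to rectangular form:
  V1 = 64.2·(cos(-59.5°) + j·sin(-59.5°)) = 32.58 - j55.32 V
  V2 = 7.02·(cos(71.4°) + j·sin(71.4°)) = 2.239 + j6.653 V
  V3 = 6.9·(cos(19.7°) + j·sin(19.7°)) = 6.496 + j2.326 V
  V4 = 120·(cos(91.4°) + j·sin(91.4°)) = -2.932 + j120 V
Step 2 — Sum components: V_total = 38.39 + j73.63 V.
Step 3 — Convert to polar: |V_total| = 83.03 V, ∠V_total = 62.5°.

V_total = 83.03∠62.5° V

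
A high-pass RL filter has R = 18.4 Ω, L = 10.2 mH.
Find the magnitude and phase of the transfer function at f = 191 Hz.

Step 1 — Angular frequency: ω = 2π·191 = 1200 rad/s.
Step 2 — Transfer function: H(jω) = jωL/(R + jωL).
Step 3 — Numerator jωL = j·12.24; denominator R + jωL = 18.4 + j12.24.
Step 4 — H = 0.3068 + j0.4612.
Step 5 — Magnitude: |H| = 0.5539 (-5.1 dB); phase: φ = 56.4°.

|H| = 0.5539 (-5.1 dB), φ = 56.4°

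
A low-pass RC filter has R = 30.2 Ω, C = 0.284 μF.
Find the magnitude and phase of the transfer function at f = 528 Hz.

Step 1 — Angular frequency: ω = 2π·528 = 3318 rad/s.
Step 2 — Transfer function: H(jω) = 1/(1 + jωRC).
Step 3 — Denominator: 1 + jωRC = 1 + j·3318·30.2·2.84e-07 = 1 + j0.02845.
Step 4 — H = 0.9992 - j0.02843.
Step 5 — Magnitude: |H| = 0.9996 (-0.0 dB); phase: φ = -1.6°.

|H| = 0.9996 (-0.0 dB), φ = -1.6°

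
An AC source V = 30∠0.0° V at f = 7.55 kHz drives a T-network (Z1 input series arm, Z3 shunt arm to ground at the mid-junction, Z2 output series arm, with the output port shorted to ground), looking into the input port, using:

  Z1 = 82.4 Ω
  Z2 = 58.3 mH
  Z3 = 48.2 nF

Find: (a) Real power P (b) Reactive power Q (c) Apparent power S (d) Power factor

Step 1 — Angular frequency: ω = 2π·f = 2π·7550 = 4.744e+04 rad/s.
Step 2 — Component impedances:
  Z1: Z = R = 82.4 Ω
  Z2: Z = jωL = j·4.744e+04·0.0583 = 0 + j2766 Ω
  Z3: Z = 1/(jωC) = -j/(ω·C) = 0 - j437.3 Ω
Step 3 — With the output port shorted to ground, the output series arm Z2 runs from the junction to ground; the shunt arm Z3 also runs from the junction to ground. They appear in parallel: Z3 || Z2 = 0 - j519.5 Ω.
Step 4 — Series with input arm Z1: Z_in = Z1 + (Z3 || Z2) = 82.4 - j519.5 Ω = 526∠-81.0° Ω.
Step 5 — Source phasor: V = 30∠0.0° V = 30 V.
Step 6 — Current: I = V / Z = 0.008935 + j0.05633 A = 0.05704∠81.0° A.
Step 7 — Complex power: S = V·I* = 0.268 - j1.69 VA.
Step 8 — Real power: P = Re(S) = 0.268 W.
Step 9 — Reactive power: Q = Im(S) = -1.69 VAR.
Step 10 — Apparent power: |S| = 1.711 VA.
Step 11 — Power factor: PF = P/|S| = 0.1567 (leading).

(a) P = 0.268 W  (b) Q = -1.69 VAR  (c) S = 1.711 VA  (d) PF = 0.1567 (leading)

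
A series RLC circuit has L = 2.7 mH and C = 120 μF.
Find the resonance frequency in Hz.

Step 1 — Resonance condition Im(Z)=0 gives ω₀ = 1/√(LC).
Step 2 — ω₀ = 1/√(0.0027·0.00012) = 1757 rad/s.
Step 3 — f₀ = ω₀/(2π) = 279.6 Hz.

f₀ = 279.6 Hz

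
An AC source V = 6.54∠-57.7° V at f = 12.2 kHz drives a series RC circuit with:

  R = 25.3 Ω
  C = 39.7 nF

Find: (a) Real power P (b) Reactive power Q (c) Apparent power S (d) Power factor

Step 1 — Angular frequency: ω = 2π·f = 2π·1.22e+04 = 7.665e+04 rad/s.
Step 2 — Component impedances:
  R: Z = R = 25.3 Ω
  C: Z = 1/(jωC) = -j/(ω·C) = 0 - j328.6 Ω
Step 3 — Series combination: Z_total = R + C = 25.3 - j328.6 Ω = 329.6∠-85.6° Ω.
Step 4 — Source phasor: V = 6.54∠-57.7° V = 3.495 - j5.528 V.
Step 5 — Current: I = V / Z = 0.01754 + j0.009285 A = 0.01984∠27.9° A.
Step 6 — Complex power: S = V·I* = 0.009963 - j0.1294 VA.
Step 7 — Real power: P = Re(S) = 0.009963 W.
Step 8 — Reactive power: Q = Im(S) = -0.1294 VAR.
Step 9 — Apparent power: |S| = 0.1298 VA.
Step 10 — Power factor: PF = P/|S| = 0.07677 (leading).

(a) P = 0.009963 W  (b) Q = -0.1294 VAR  (c) S = 0.1298 VA  (d) PF = 0.07677 (leading)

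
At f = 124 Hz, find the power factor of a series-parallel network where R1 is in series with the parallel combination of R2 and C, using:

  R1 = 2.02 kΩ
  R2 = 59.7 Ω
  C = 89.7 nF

Step 1 — Angular frequency: ω = 2π·f = 2π·124 = 779.1 rad/s.
Step 2 — Component impedances:
  R1: Z = R = 2020 Ω
  R2: Z = R = 59.7 Ω
  C: Z = 1/(jωC) = -j/(ω·C) = 0 - j1.431e+04 Ω
Step 3 — Parallel branch: R2 || C = 1/(1/R2 + 1/C) = 59.7 - j0.2491 Ω.
Step 4 — Series with R1: Z_total = R1 + (R2 || C) = 2080 - j0.2491 Ω = 2080∠-0.0° Ω.
Step 5 — Power factor: PF = cos(φ) = Re(Z)/|Z| = 2080/2080 = 1.
Step 6 — Type: Im(Z) = -0.2491 ⇒ leading (phase φ = -0.0°).

PF = 1 (leading, φ = -0.0°)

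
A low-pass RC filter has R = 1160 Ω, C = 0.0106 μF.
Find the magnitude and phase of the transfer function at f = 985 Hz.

Step 1 — Angular frequency: ω = 2π·985 = 6189 rad/s.
Step 2 — Transfer function: H(jω) = 1/(1 + jωRC).
Step 3 — Denominator: 1 + jωRC = 1 + j·6189·1160·1.06e-08 = 1 + j0.0761.
Step 4 — H = 0.9942 - j0.07566.
Step 5 — Magnitude: |H| = 0.9971 (-0.0 dB); phase: φ = -4.4°.

|H| = 0.9971 (-0.0 dB), φ = -4.4°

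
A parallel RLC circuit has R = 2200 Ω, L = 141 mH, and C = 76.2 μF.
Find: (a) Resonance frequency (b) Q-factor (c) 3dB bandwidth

Step 1 — Resonance: ω₀ = 1/√(LC) = 1/√(0.141·7.62e-05) = 305.1 rad/s.
Step 2 — f₀ = ω₀/(2π) = 48.55 Hz.
Step 3 — Parallel Q: Q = R/(ω₀L) = 2200/(305.1·0.141) = 51.14.
Step 4 — Bandwidth: Δω = ω₀/Q = 5.965 rad/s; BW = Δω/(2π) = 0.9494 Hz.

(a) f₀ = 48.55 Hz  (b) Q = 51.14  (c) BW = 0.9494 Hz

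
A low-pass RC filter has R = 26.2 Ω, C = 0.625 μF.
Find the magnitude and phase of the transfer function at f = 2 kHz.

Step 1 — Angular frequency: ω = 2π·2000 = 1.257e+04 rad/s.
Step 2 — Transfer function: H(jω) = 1/(1 + jωRC).
Step 3 — Denominator: 1 + jωRC = 1 + j·1.257e+04·26.2·6.25e-07 = 1 + j0.2058.
Step 4 — H = 0.9594 - j0.1974.
Step 5 — Magnitude: |H| = 0.9795 (-0.2 dB); phase: φ = -11.6°.

|H| = 0.9795 (-0.2 dB), φ = -11.6°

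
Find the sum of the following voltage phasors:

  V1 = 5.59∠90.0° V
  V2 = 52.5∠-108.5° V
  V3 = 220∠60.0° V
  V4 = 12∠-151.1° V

Step 1 — Convert each phasor to rectangular form:
  V1 = 5.59·(cos(90.0°) + j·sin(90.0°)) = 0 + j5.59 V
  V2 = 52.5·(cos(-108.5°) + j·sin(-108.5°)) = -16.66 - j49.79 V
  V3 = 220·(cos(60.0°) + j·sin(60.0°)) = 110 + j190.5 V
  V4 = 12·(cos(-151.1°) + j·sin(-151.1°)) = -10.51 - j5.799 V
Step 2 — Sum components: V_total = 82.84 + j140.5 V.
Step 3 — Convert to polar: |V_total| = 163.1 V, ∠V_total = 59.5°.

V_total = 163.1∠59.5° V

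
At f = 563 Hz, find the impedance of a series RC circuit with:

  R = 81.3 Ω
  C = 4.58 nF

Step 1 — Angular frequency: ω = 2π·f = 2π·563 = 3537 rad/s.
Step 2 — Component impedances:
  R: Z = R = 81.3 Ω
  C: Z = 1/(jωC) = -j/(ω·C) = 0 - j6.172e+04 Ω
Step 3 — Series combination: Z_total = R + C = 81.3 - j6.172e+04 Ω = 6.172e+04∠-89.9° Ω.

Z = 81.3 - j6.172e+04 Ω = 6.172e+04∠-89.9° Ω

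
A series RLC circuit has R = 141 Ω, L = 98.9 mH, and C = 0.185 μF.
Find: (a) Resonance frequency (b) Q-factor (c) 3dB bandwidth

Step 1 — Resonance: ω₀ = 1/√(LC) = 1/√(0.0989·1.85e-07) = 7393 rad/s.
Step 2 — f₀ = ω₀/(2π) = 1177 Hz.
Step 3 — Series Q: Q = ω₀L/R = 7393·0.0989/141 = 5.186.
Step 4 — Bandwidth: Δω = ω₀/Q = 1426 rad/s; BW = Δω/(2π) = 226.9 Hz.

(a) f₀ = 1177 Hz  (b) Q = 5.186  (c) BW = 226.9 Hz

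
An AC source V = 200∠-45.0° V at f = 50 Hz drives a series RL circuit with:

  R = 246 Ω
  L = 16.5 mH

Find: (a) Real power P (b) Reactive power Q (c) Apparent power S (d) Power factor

Step 1 — Angular frequency: ω = 2π·f = 2π·50 = 314.2 rad/s.
Step 2 — Component impedances:
  R: Z = R = 246 Ω
  L: Z = jωL = j·314.2·0.0165 = 0 + j5.184 Ω
Step 3 — Series combination: Z_total = R + L = 246 + j5.184 Ω = 246.1∠1.2° Ω.
Step 4 — Source phasor: V = 200∠-45.0° V = 141.4 - j141.4 V.
Step 5 — Current: I = V / Z = 0.5625 - j0.5867 A = 0.8128∠-46.2° A.
Step 6 — Complex power: S = V·I* = 162.5 + j3.425 VA.
Step 7 — Real power: P = Re(S) = 162.5 W.
Step 8 — Reactive power: Q = Im(S) = 3.425 VAR.
Step 9 — Apparent power: |S| = 162.6 VA.
Step 10 — Power factor: PF = P/|S| = 0.9998 (lagging).

(a) P = 162.5 W  (b) Q = 3.425 VAR  (c) S = 162.6 VA  (d) PF = 0.9998 (lagging)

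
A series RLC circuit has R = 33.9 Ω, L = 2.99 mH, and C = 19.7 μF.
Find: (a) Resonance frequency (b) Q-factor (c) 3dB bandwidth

Step 1 — Resonance condition Im(Z)=0 gives ω₀ = 1/√(LC).
Step 2 — ω₀ = 1/√(0.00299·1.97e-05) = 4120 rad/s.
Step 3 — f₀ = ω₀/(2π) = 655.8 Hz.
Step 4 — Series Q: Q = ω₀L/R = 4120·0.00299/33.9 = 0.3634.
Step 5 — 3dB bandwidth: Δω = ω₀/Q = 1.134e+04 rad/s; BW = Δω/(2π) = 1804 Hz.

(a) f₀ = 655.8 Hz  (b) Q = 0.3634  (c) BW = 1804 Hz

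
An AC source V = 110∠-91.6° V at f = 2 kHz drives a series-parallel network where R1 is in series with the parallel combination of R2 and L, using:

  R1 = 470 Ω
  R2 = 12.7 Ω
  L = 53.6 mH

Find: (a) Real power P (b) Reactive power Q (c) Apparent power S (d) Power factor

Step 1 — Angular frequency: ω = 2π·f = 2π·2000 = 1.257e+04 rad/s.
Step 2 — Component impedances:
  R1: Z = R = 470 Ω
  R2: Z = R = 12.7 Ω
  L: Z = jωL = j·1.257e+04·0.0536 = 0 + j673.6 Ω
Step 3 — Parallel branch: R2 || L = 1/(1/R2 + 1/L) = 12.7 + j0.2394 Ω.
Step 4 — Series with R1: Z_total = R1 + (R2 || L) = 482.7 + j0.2394 Ω = 482.7∠0.0° Ω.
Step 5 — Source phasor: V = 110∠-91.6° V = -3.071 - j110 V.
Step 6 — Current: I = V / Z = -0.006476 - j0.2278 A = 0.2279∠-91.6° A.
Step 7 — Complex power: S = V·I* = 25.07 + j0.01243 VA.
Step 8 — Real power: P = Re(S) = 25.07 W.
Step 9 — Reactive power: Q = Im(S) = 0.01243 VAR.
Step 10 — Apparent power: |S| = 25.07 VA.
Step 11 — Power factor: PF = P/|S| = 1 (lagging).

(a) P = 25.07 W  (b) Q = 0.01243 VAR  (c) S = 25.07 VA  (d) PF = 1 (lagging)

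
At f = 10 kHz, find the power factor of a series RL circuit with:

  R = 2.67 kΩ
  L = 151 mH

Step 1 — Angular frequency: ω = 2π·f = 2π·1e+04 = 6.283e+04 rad/s.
Step 2 — Component impedances:
  R: Z = R = 2670 Ω
  L: Z = jωL = j·6.283e+04·0.151 = 0 + j9488 Ω
Step 3 — Series combination: Z_total = R + L = 2670 + j9488 Ω = 9856∠74.3° Ω.
Step 4 — Power factor: PF = cos(φ) = Re(Z)/|Z| = 2670/9856 = 0.2709.
Step 5 — Type: Im(Z) = 9488 ⇒ lagging (phase φ = 74.3°).

PF = 0.2709 (lagging, φ = 74.3°)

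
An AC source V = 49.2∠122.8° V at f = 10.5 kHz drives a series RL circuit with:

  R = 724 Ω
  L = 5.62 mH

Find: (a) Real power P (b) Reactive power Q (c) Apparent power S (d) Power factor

Step 1 — Angular frequency: ω = 2π·f = 2π·1.05e+04 = 6.597e+04 rad/s.
Step 2 — Component impedances:
  R: Z = R = 724 Ω
  L: Z = jωL = j·6.597e+04·0.00562 = 0 + j370.8 Ω
Step 3 — Series combination: Z_total = R + L = 724 + j370.8 Ω = 813.4∠27.1° Ω.
Step 4 — Source phasor: V = 49.2∠122.8° V = -26.65 + j41.36 V.
Step 5 — Current: I = V / Z = -0.005989 + j0.06019 A = 0.06049∠95.7° A.
Step 6 — Complex power: S = V·I* = 2.649 + j1.356 VA.
Step 7 — Real power: P = Re(S) = 2.649 W.
Step 8 — Reactive power: Q = Im(S) = 1.356 VAR.
Step 9 — Apparent power: |S| = 2.976 VA.
Step 10 — Power factor: PF = P/|S| = 0.8901 (lagging).

(a) P = 2.649 W  (b) Q = 1.356 VAR  (c) S = 2.976 VA  (d) PF = 0.8901 (lagging)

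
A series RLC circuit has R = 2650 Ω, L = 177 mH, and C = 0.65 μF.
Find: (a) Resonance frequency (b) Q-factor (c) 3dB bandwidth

Step 1 — Resonance: ω₀ = 1/√(LC) = 1/√(0.177·6.5e-07) = 2948 rad/s.
Step 2 — f₀ = ω₀/(2π) = 469.2 Hz.
Step 3 — Series Q: Q = ω₀L/R = 2948·0.177/2650 = 0.1969.
Step 4 — Bandwidth: Δω = ω₀/Q = 1.497e+04 rad/s; BW = Δω/(2π) = 2383 Hz.

(a) f₀ = 469.2 Hz  (b) Q = 0.1969  (c) BW = 2383 Hz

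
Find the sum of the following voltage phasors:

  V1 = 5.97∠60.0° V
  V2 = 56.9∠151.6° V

Step 1 — Convert each phasor to rectangular form:
  V1 = 5.97·(cos(60.0°) + j·sin(60.0°)) = 2.985 + j5.17 V
  V2 = 56.9·(cos(151.6°) + j·sin(151.6°)) = -50.05 + j27.06 V
Step 2 — Sum components: V_total = -47.07 + j32.23 V.
Step 3 — Convert to polar: |V_total| = 57.05 V, ∠V_total = 145.6°.

V_total = 57.05∠145.6° V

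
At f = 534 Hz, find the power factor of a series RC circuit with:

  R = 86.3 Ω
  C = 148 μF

Step 1 — Angular frequency: ω = 2π·f = 2π·534 = 3355 rad/s.
Step 2 — Component impedances:
  R: Z = R = 86.3 Ω
  C: Z = 1/(jωC) = -j/(ω·C) = 0 - j2.014 Ω
Step 3 — Series combination: Z_total = R + C = 86.3 - j2.014 Ω = 86.32∠-1.3° Ω.
Step 4 — Power factor: PF = cos(φ) = Re(Z)/|Z| = 86.3/86.323 = 0.9997.
Step 5 — Type: Im(Z) = -2.014 ⇒ leading (phase φ = -1.3°).

PF = 0.9997 (leading, φ = -1.3°)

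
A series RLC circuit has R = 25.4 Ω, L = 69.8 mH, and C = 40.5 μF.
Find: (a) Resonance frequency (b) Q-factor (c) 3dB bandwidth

Step 1 — Resonance condition Im(Z)=0 gives ω₀ = 1/√(LC).
Step 2 — ω₀ = 1/√(0.0698·4.05e-05) = 594.8 rad/s.
Step 3 — f₀ = ω₀/(2π) = 94.66 Hz.
Step 4 — Series Q: Q = ω₀L/R = 594.8·0.0698/25.4 = 1.634.
Step 5 — 3dB bandwidth: Δω = ω₀/Q = 363.9 rad/s; BW = Δω/(2π) = 57.92 Hz.

(a) f₀ = 94.66 Hz  (b) Q = 1.634  (c) BW = 57.92 Hz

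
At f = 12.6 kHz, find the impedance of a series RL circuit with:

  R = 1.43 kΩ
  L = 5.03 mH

Step 1 — Angular frequency: ω = 2π·f = 2π·1.26e+04 = 7.917e+04 rad/s.
Step 2 — Component impedances:
  R: Z = R = 1430 Ω
  L: Z = jωL = j·7.917e+04·0.00503 = 0 + j398.2 Ω
Step 3 — Series combination: Z_total = R + L = 1430 + j398.2 Ω = 1484∠15.6° Ω.

Z = 1430 + j398.2 Ω = 1484∠15.6° Ω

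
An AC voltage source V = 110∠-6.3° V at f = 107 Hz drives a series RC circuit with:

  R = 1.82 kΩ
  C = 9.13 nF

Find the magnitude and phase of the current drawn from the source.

Step 1 — Angular frequency: ω = 2π·f = 2π·107 = 672.3 rad/s.
Step 2 — Component impedances:
  R: Z = R = 1820 Ω
  C: Z = 1/(jωC) = -j/(ω·C) = 0 - j1.629e+05 Ω
Step 3 — Series combination: Z_total = R + C = 1820 - j1.629e+05 Ω = 1.629e+05∠-89.4° Ω.
Step 4 — Source phasor: V = 110∠-6.3° V = 109.3 - j12.07 V.
Step 5 — Ohm's law: I = V / Z_total = (109.3 - j12.07) / (1820 - j1.629e+05) = 8.158e-05 + j0.0006702 A.
Step 6 — Convert to polar: |I| = 0.0006751 A, ∠I = 83.1°.

I = 0.0006751∠83.1° A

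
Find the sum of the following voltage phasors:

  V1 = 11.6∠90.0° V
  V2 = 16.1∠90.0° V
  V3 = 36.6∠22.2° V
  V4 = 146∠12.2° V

Step 1 — Convert each phasor to rectangular form:
  V1 = 11.6·(cos(90.0°) + j·sin(90.0°)) = 0 + j11.6 V
  V2 = 16.1·(cos(90.0°) + j·sin(90.0°)) = 0 + j16.1 V
  V3 = 36.6·(cos(22.2°) + j·sin(22.2°)) = 33.89 + j13.83 V
  V4 = 146·(cos(12.2°) + j·sin(12.2°)) = 142.7 + j30.85 V
Step 2 — Sum components: V_total = 176.6 + j72.38 V.
Step 3 — Convert to polar: |V_total| = 190.8 V, ∠V_total = 22.3°.

V_total = 190.8∠22.3° V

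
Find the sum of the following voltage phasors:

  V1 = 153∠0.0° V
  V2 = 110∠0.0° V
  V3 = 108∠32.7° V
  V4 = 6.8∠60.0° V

Step 1 — Convert each phasor to rectangular form:
  V1 = 153·(cos(0.0°) + j·sin(0.0°)) = 153 V
  V2 = 110·(cos(0.0°) + j·sin(0.0°)) = 110 V
  V3 = 108·(cos(32.7°) + j·sin(32.7°)) = 90.88 + j58.35 V
  V4 = 6.8·(cos(60.0°) + j·sin(60.0°)) = 3.4 + j5.889 V
Step 2 — Sum components: V_total = 357.3 + j64.23 V.
Step 3 — Convert to polar: |V_total| = 363 V, ∠V_total = 10.2°.

V_total = 363∠10.2° V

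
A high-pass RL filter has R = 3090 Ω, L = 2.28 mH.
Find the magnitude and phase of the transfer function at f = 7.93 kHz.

Step 1 — Angular frequency: ω = 2π·7930 = 4.983e+04 rad/s.
Step 2 — Transfer function: H(jω) = jωL/(R + jωL).
Step 3 — Numerator jωL = j·113.6; denominator R + jωL = 3090 + j113.6.
Step 4 — H = 0.00135 + j0.03671.
Step 5 — Magnitude: |H| = 0.03674 (-28.7 dB); phase: φ = 87.9°.

|H| = 0.03674 (-28.7 dB), φ = 87.9°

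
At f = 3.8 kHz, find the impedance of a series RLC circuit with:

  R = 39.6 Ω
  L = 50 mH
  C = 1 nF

Step 1 — Angular frequency: ω = 2π·f = 2π·3800 = 2.388e+04 rad/s.
Step 2 — Component impedances:
  R: Z = R = 39.6 Ω
  L: Z = jωL = j·2.388e+04·0.05 = 0 + j1194 Ω
  C: Z = 1/(jωC) = -j/(ω·C) = 0 - j4.188e+04 Ω
Step 3 — Series combination: Z_total = R + L + C = 39.6 - j4.069e+04 Ω = 4.069e+04∠-89.9° Ω.

Z = 39.6 - j4.069e+04 Ω = 4.069e+04∠-89.9° Ω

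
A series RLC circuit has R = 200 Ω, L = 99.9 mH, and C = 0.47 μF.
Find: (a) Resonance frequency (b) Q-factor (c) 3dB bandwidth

Step 1 — Resonance: ω₀ = 1/√(LC) = 1/√(0.0999·4.7e-07) = 4615 rad/s.
Step 2 — f₀ = ω₀/(2π) = 734.5 Hz.
Step 3 — Series Q: Q = ω₀L/R = 4615·0.0999/200 = 2.305.
Step 4 — Bandwidth: Δω = ω₀/Q = 2002 rad/s; BW = Δω/(2π) = 318.6 Hz.

(a) f₀ = 734.5 Hz  (b) Q = 2.305  (c) BW = 318.6 Hz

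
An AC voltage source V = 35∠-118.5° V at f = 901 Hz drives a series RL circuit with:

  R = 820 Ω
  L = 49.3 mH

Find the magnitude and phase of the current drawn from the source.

Step 1 — Angular frequency: ω = 2π·f = 2π·901 = 5661 rad/s.
Step 2 — Component impedances:
  R: Z = R = 820 Ω
  L: Z = jωL = j·5661·0.0493 = 0 + j279.1 Ω
Step 3 — Series combination: Z_total = R + L = 820 + j279.1 Ω = 866.2∠18.8° Ω.
Step 4 — Source phasor: V = 35∠-118.5° V = -16.7 - j30.76 V.
Step 5 — Ohm's law: I = V / Z_total = (-16.7 - j30.76) / (820 + j279.1) = -0.02969 - j0.0274 A.
Step 6 — Convert to polar: |I| = 0.04041 A, ∠I = -137.3°.

I = 0.04041∠-137.3° A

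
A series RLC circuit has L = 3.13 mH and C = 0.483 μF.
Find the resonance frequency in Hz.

Step 1 — Resonance condition Im(Z)=0 gives ω₀ = 1/√(LC).
Step 2 — ω₀ = 1/√(0.00313·4.83e-07) = 2.572e+04 rad/s.
Step 3 — f₀ = ω₀/(2π) = 4093 Hz.

f₀ = 4093 Hz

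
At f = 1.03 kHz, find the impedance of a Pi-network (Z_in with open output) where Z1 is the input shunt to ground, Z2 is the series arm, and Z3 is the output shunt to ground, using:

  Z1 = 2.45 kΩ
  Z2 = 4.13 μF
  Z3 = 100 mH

Step 1 — Angular frequency: ω = 2π·f = 2π·1030 = 6472 rad/s.
Step 2 — Component impedances:
  Z1: Z = R = 2450 Ω
  Z2: Z = 1/(jωC) = -j/(ω·C) = 0 - j37.41 Ω
  Z3: Z = jωL = j·6472·0.1 = 0 + j647.2 Ω
Step 3 — With open output, the series arm Z2 and the output shunt Z3 appear in series to ground: Z2 + Z3 = 0 + j609.8 Ω.
Step 4 — Parallel with input shunt Z1: Z_in = Z1 || (Z2 + Z3) = 142.9 + j574.2 Ω = 591.7∠76.0° Ω.

Z = 142.9 + j574.2 Ω = 591.7∠76.0° Ω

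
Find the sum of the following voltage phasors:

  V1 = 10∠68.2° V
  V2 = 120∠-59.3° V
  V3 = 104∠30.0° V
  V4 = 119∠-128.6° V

Step 1 — Convert each phasor to rectangular form:
  V1 = 10·(cos(68.2°) + j·sin(68.2°)) = 3.714 + j9.285 V
  V2 = 120·(cos(-59.3°) + j·sin(-59.3°)) = 61.27 - j103.2 V
  V3 = 104·(cos(30.0°) + j·sin(30.0°)) = 90.07 + j52 V
  V4 = 119·(cos(-128.6°) + j·sin(-128.6°)) = -74.24 - j93 V
Step 2 — Sum components: V_total = 80.8 - j134.9 V.
Step 3 — Convert to polar: |V_total| = 157.2 V, ∠V_total = -59.1°.

V_total = 157.2∠-59.1° V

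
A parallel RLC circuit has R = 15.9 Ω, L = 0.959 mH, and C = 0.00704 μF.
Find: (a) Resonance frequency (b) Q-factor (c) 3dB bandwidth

Step 1 — Resonance: ω₀ = 1/√(LC) = 1/√(0.000959·7.04e-09) = 3.849e+05 rad/s.
Step 2 — f₀ = ω₀/(2π) = 6.125e+04 Hz.
Step 3 — Parallel Q: Q = R/(ω₀L) = 15.9/(3.849e+05·0.000959) = 0.04308.
Step 4 — Bandwidth: Δω = ω₀/Q = 8.934e+06 rad/s; BW = Δω/(2π) = 1.422e+06 Hz.

(a) f₀ = 6.125e+04 Hz  (b) Q = 0.04308  (c) BW = 1.422e+06 Hz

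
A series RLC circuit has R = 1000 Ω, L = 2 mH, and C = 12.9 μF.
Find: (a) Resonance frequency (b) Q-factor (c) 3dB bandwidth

Step 1 — Resonance: ω₀ = 1/√(LC) = 1/√(0.002·1.29e-05) = 6226 rad/s.
Step 2 — f₀ = ω₀/(2π) = 990.9 Hz.
Step 3 — Series Q: Q = ω₀L/R = 6226·0.002/1000 = 0.01245.
Step 4 — Bandwidth: Δω = ω₀/Q = 5e+05 rad/s; BW = Δω/(2π) = 7.958e+04 Hz.

(a) f₀ = 990.9 Hz  (b) Q = 0.01245  (c) BW = 7.958e+04 Hz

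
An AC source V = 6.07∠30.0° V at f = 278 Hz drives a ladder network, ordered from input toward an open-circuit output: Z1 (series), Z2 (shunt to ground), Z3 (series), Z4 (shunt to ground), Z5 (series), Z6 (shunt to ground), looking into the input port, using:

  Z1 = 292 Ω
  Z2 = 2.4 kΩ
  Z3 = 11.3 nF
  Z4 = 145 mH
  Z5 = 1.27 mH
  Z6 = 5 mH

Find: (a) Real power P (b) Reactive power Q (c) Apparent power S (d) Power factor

Step 1 — Angular frequency: ω = 2π·f = 2π·278 = 1747 rad/s.
Step 2 — Component impedances:
  Z1: Z = R = 292 Ω
  Z2: Z = R = 2400 Ω
  Z3: Z = 1/(jωC) = -j/(ω·C) = 0 - j5.066e+04 Ω
  Z4: Z = jωL = j·1747·0.145 = 0 + j253.3 Ω
  Z5: Z = jωL = j·1747·0.00127 = 0 + j2.218 Ω
  Z6: Z = jωL = j·1747·0.005 = 0 + j8.734 Ω
Step 3 — Ladder network (open output): work backward from the far end, alternating series and parallel combinations. Z_in = 2687 - j113.5 Ω = 2689∠-2.4° Ω.
Step 4 — Source phasor: V = 6.07∠30.0° V = 5.257 + j3.035 V.
Step 5 — Current: I = V / Z = 0.001906 + j0.00121 A = 0.002257∠32.4° A.
Step 6 — Complex power: S = V·I* = 0.01369 - j0.0005781 VA.
Step 7 — Real power: P = Re(S) = 0.01369 W.
Step 8 — Reactive power: Q = Im(S) = -0.0005781 VAR.
Step 9 — Apparent power: |S| = 0.0137 VA.
Step 10 — Power factor: PF = P/|S| = 0.9991 (leading).

(a) P = 0.01369 W  (b) Q = -0.0005781 VAR  (c) S = 0.0137 VA  (d) PF = 0.9991 (leading)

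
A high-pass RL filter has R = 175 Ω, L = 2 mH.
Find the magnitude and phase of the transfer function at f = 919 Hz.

Step 1 — Angular frequency: ω = 2π·919 = 5774 rad/s.
Step 2 — Transfer function: H(jω) = jωL/(R + jωL).
Step 3 — Numerator jωL = j·11.55; denominator R + jωL = 175 + j11.55.
Step 4 — H = 0.004336 + j0.06571.
Step 5 — Magnitude: |H| = 0.06585 (-23.6 dB); phase: φ = 86.2°.

|H| = 0.06585 (-23.6 dB), φ = 86.2°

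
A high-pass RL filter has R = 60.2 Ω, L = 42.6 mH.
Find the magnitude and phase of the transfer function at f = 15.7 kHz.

Step 1 — Angular frequency: ω = 2π·1.57e+04 = 9.865e+04 rad/s.
Step 2 — Transfer function: H(jω) = jωL/(R + jωL).
Step 3 — Numerator jωL = j·4202; denominator R + jωL = 60.2 + j4202.
Step 4 — H = 0.9998 + j0.01432.
Step 5 — Magnitude: |H| = 0.9999 (-0.0 dB); phase: φ = 0.8°.

|H| = 0.9999 (-0.0 dB), φ = 0.8°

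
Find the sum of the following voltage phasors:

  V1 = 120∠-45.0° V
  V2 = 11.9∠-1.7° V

Step 1 — Convert each phasor to rectangular form:
  V1 = 120·(cos(-45.0°) + j·sin(-45.0°)) = 84.85 - j84.85 V
  V2 = 11.9·(cos(-1.7°) + j·sin(-1.7°)) = 11.89 - j0.353 V
Step 2 — Sum components: V_total = 96.75 - j85.21 V.
Step 3 — Convert to polar: |V_total| = 128.9 V, ∠V_total = -41.4°.

V_total = 128.9∠-41.4° V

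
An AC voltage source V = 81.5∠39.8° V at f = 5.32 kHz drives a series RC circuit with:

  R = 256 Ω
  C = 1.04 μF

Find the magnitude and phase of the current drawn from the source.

Step 1 — Angular frequency: ω = 2π·f = 2π·5320 = 3.343e+04 rad/s.
Step 2 — Component impedances:
  R: Z = R = 256 Ω
  C: Z = 1/(jωC) = -j/(ω·C) = 0 - j28.77 Ω
Step 3 — Series combination: Z_total = R + C = 256 - j28.77 Ω = 257.6∠-6.4° Ω.
Step 4 — Source phasor: V = 81.5∠39.8° V = 62.62 + j52.17 V.
Step 5 — Ohm's law: I = V / Z_total = (62.62 + j52.17) / (256 - j28.77) = 0.2189 + j0.2284 A.
Step 6 — Convert to polar: |I| = 0.3164 A, ∠I = 46.2°.

I = 0.3164∠46.2° A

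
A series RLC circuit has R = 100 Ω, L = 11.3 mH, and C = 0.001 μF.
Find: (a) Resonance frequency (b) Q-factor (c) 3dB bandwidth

Step 1 — Resonance: ω₀ = 1/√(LC) = 1/√(0.0113·1e-09) = 2.975e+05 rad/s.
Step 2 — f₀ = ω₀/(2π) = 4.735e+04 Hz.
Step 3 — Series Q: Q = ω₀L/R = 2.975e+05·0.0113/100 = 33.62.
Step 4 — Bandwidth: Δω = ω₀/Q = 8850 rad/s; BW = Δω/(2π) = 1408 Hz.

(a) f₀ = 4.735e+04 Hz  (b) Q = 33.62  (c) BW = 1408 Hz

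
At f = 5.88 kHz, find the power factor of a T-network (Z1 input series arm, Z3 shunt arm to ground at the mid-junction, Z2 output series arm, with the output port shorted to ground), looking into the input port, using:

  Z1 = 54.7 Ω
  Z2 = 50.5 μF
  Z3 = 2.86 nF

Step 1 — Angular frequency: ω = 2π·f = 2π·5880 = 3.695e+04 rad/s.
Step 2 — Component impedances:
  Z1: Z = R = 54.7 Ω
  Z2: Z = 1/(jωC) = -j/(ω·C) = 0 - j0.536 Ω
  Z3: Z = 1/(jωC) = -j/(ω·C) = 0 - j9464 Ω
Step 3 — With the output port shorted to ground, the output series arm Z2 runs from the junction to ground; the shunt arm Z3 also runs from the junction to ground. They appear in parallel: Z3 || Z2 = 0 - j0.536 Ω.
Step 4 — Series with input arm Z1: Z_in = Z1 + (Z3 || Z2) = 54.7 - j0.536 Ω = 54.7∠-0.6° Ω.
Step 5 — Power factor: PF = cos(φ) = Re(Z)/|Z| = 54.7/54.7 = 1.
Step 6 — Type: Im(Z) = -0.536 ⇒ leading (phase φ = -0.6°).

PF = 1 (leading, φ = -0.6°)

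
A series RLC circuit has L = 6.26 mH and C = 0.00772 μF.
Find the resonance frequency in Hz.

Step 1 — Resonance condition Im(Z)=0 gives ω₀ = 1/√(LC).
Step 2 — ω₀ = 1/√(0.00626·7.72e-09) = 1.438e+05 rad/s.
Step 3 — f₀ = ω₀/(2π) = 2.289e+04 Hz.

f₀ = 2.289e+04 Hz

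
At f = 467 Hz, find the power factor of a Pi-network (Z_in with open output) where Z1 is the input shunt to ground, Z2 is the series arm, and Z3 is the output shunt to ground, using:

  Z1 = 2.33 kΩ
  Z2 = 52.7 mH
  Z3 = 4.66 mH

Step 1 — Angular frequency: ω = 2π·f = 2π·467 = 2934 rad/s.
Step 2 — Component impedances:
  Z1: Z = R = 2330 Ω
  Z2: Z = jωL = j·2934·0.0527 = 0 + j154.6 Ω
  Z3: Z = jωL = j·2934·0.00466 = 0 + j13.67 Ω
Step 3 — With open output, the series arm Z2 and the output shunt Z3 appear in series to ground: Z2 + Z3 = 0 + j168.3 Ω.
Step 4 — Parallel with input shunt Z1: Z_in = Z1 || (Z2 + Z3) = 12.09 + j167.4 Ω = 167.9∠85.9° Ω.
Step 5 — Power factor: PF = cos(φ) = Re(Z)/|Z| = 12.095/167.87 = 0.07205.
Step 6 — Type: Im(Z) = 167.4 ⇒ lagging (phase φ = 85.9°).

PF = 0.07205 (lagging, φ = 85.9°)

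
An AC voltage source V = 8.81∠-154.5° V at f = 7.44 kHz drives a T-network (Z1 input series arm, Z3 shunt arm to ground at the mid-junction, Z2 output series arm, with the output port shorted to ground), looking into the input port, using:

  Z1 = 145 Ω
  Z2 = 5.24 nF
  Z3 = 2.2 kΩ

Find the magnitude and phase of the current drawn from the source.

Step 1 — Angular frequency: ω = 2π·f = 2π·7440 = 4.675e+04 rad/s.
Step 2 — Component impedances:
  Z1: Z = R = 145 Ω
  Z2: Z = 1/(jωC) = -j/(ω·C) = 0 - j4082 Ω
  Z3: Z = R = 2200 Ω
Step 3 — With the output port shorted to ground, the output series arm Z2 runs from the junction to ground; the shunt arm Z3 also runs from the junction to ground. They appear in parallel: Z3 || Z2 = 1705 - j918.8 Ω.
Step 4 — Series with input arm Z1: Z_in = Z1 + (Z3 || Z2) = 1850 - j918.8 Ω = 2065∠-26.4° Ω.
Step 5 — Source phasor: V = 8.81∠-154.5° V = -7.952 - j3.793 V.
Step 6 — Ohm's law: I = V / Z_total = (-7.952 - j3.793) / (1850 - j918.8) = -0.002631 - j0.003357 A.
Step 7 — Convert to polar: |I| = 0.004265 A, ∠I = -128.1°.

I = 0.004265∠-128.1° A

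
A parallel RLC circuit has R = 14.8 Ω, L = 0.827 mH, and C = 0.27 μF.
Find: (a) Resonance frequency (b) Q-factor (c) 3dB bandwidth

Step 1 — Resonance: ω₀ = 1/√(LC) = 1/√(0.000827·2.7e-07) = 6.692e+04 rad/s.
Step 2 — f₀ = ω₀/(2π) = 1.065e+04 Hz.
Step 3 — Parallel Q: Q = R/(ω₀L) = 14.8/(6.692e+04·0.000827) = 0.2674.
Step 4 — Bandwidth: Δω = ω₀/Q = 2.503e+05 rad/s; BW = Δω/(2π) = 3.983e+04 Hz.

(a) f₀ = 1.065e+04 Hz  (b) Q = 0.2674  (c) BW = 3.983e+04 Hz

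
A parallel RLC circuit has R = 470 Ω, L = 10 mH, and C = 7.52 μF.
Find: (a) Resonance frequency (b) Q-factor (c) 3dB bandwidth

Step 1 — Resonance: ω₀ = 1/√(LC) = 1/√(0.01·7.52e-06) = 3647 rad/s.
Step 2 — f₀ = ω₀/(2π) = 580.4 Hz.
Step 3 — Parallel Q: Q = R/(ω₀L) = 470/(3647·0.01) = 12.89.
Step 4 — Bandwidth: Δω = ω₀/Q = 282.9 rad/s; BW = Δω/(2π) = 45.03 Hz.

(a) f₀ = 580.4 Hz  (b) Q = 12.89  (c) BW = 45.03 Hz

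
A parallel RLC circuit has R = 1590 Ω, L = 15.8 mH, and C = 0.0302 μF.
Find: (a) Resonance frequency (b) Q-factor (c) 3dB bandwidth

Step 1 — Resonance: ω₀ = 1/√(LC) = 1/√(0.0158·3.02e-08) = 4.578e+04 rad/s.
Step 2 — f₀ = ω₀/(2π) = 7286 Hz.
Step 3 — Parallel Q: Q = R/(ω₀L) = 1590/(4.578e+04·0.0158) = 2.198.
Step 4 — Bandwidth: Δω = ω₀/Q = 2.083e+04 rad/s; BW = Δω/(2π) = 3314 Hz.

(a) f₀ = 7286 Hz  (b) Q = 2.198  (c) BW = 3314 Hz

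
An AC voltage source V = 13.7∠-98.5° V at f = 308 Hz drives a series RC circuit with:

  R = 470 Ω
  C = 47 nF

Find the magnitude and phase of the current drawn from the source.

Step 1 — Angular frequency: ω = 2π·f = 2π·308 = 1935 rad/s.
Step 2 — Component impedances:
  R: Z = R = 470 Ω
  C: Z = 1/(jωC) = -j/(ω·C) = 0 - j1.099e+04 Ω
Step 3 — Series combination: Z_total = R + C = 470 - j1.099e+04 Ω = 1.1e+04∠-87.6° Ω.
Step 4 — Source phasor: V = 13.7∠-98.5° V = -2.025 - j13.55 V.
Step 5 — Ohm's law: I = V / Z_total = (-2.025 - j13.55) / (470 - j1.099e+04) = 0.001222 - j0.0002364 A.
Step 6 — Convert to polar: |I| = 0.001245 A, ∠I = -10.9°.

I = 0.001245∠-10.9° A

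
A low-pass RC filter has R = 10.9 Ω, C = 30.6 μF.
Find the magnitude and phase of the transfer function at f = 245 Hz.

Step 1 — Angular frequency: ω = 2π·245 = 1539 rad/s.
Step 2 — Transfer function: H(jω) = 1/(1 + jωRC).
Step 3 — Denominator: 1 + jωRC = 1 + j·1539·10.9·3.06e-05 = 1 + j0.5134.
Step 4 — H = 0.7914 - j0.4063.
Step 5 — Magnitude: |H| = 0.8896 (-1.0 dB); phase: φ = -27.2°.

|H| = 0.8896 (-1.0 dB), φ = -27.2°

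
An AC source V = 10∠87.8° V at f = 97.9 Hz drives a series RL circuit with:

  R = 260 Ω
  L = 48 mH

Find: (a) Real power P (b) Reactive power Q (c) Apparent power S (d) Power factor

Step 1 — Angular frequency: ω = 2π·f = 2π·97.9 = 615.1 rad/s.
Step 2 — Component impedances:
  R: Z = R = 260 Ω
  L: Z = jωL = j·615.1·0.048 = 0 + j29.53 Ω
Step 3 — Series combination: Z_total = R + L = 260 + j29.53 Ω = 261.7∠6.5° Ω.
Step 4 — Source phasor: V = 10∠87.8° V = 0.3839 + j9.993 V.
Step 5 — Current: I = V / Z = 0.005767 + j0.03778 A = 0.03822∠81.3° A.
Step 6 — Complex power: S = V·I* = 0.3797 + j0.04312 VA.
Step 7 — Real power: P = Re(S) = 0.3797 W.
Step 8 — Reactive power: Q = Im(S) = 0.04312 VAR.
Step 9 — Apparent power: |S| = 0.3822 VA.
Step 10 — Power factor: PF = P/|S| = 0.9936 (lagging).

(a) P = 0.3797 W  (b) Q = 0.04312 VAR  (c) S = 0.3822 VA  (d) PF = 0.9936 (lagging)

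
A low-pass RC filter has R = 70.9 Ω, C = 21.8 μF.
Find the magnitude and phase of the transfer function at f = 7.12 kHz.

Step 1 — Angular frequency: ω = 2π·7120 = 4.474e+04 rad/s.
Step 2 — Transfer function: H(jω) = 1/(1 + jωRC).
Step 3 — Denominator: 1 + jωRC = 1 + j·4.474e+04·70.9·2.18e-05 = 1 + j69.15.
Step 4 — H = 0.0002091 - j0.01446.
Step 5 — Magnitude: |H| = 0.01446 (-36.8 dB); phase: φ = -89.2°.

|H| = 0.01446 (-36.8 dB), φ = -89.2°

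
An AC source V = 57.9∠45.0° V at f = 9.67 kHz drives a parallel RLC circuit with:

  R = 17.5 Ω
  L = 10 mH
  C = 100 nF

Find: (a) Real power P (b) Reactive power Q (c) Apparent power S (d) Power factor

Step 1 — Angular frequency: ω = 2π·f = 2π·9670 = 6.076e+04 rad/s.
Step 2 — Component impedances:
  R: Z = R = 17.5 Ω
  L: Z = jωL = j·6.076e+04·0.01 = 0 + j607.6 Ω
  C: Z = 1/(jωC) = -j/(ω·C) = 0 - j164.6 Ω
Step 3 — Parallel combination: 1/Z_total = 1/R + 1/L + 1/C; Z_total = 17.4 - j1.349 Ω = 17.45∠-4.4° Ω.
Step 4 — Source phasor: V = 57.9∠45.0° V = 40.94 + j40.94 V.
Step 5 — Current: I = V / Z = 2.158 + j2.521 A = 3.318∠49.4° A.
Step 6 — Complex power: S = V·I* = 191.6 - j14.85 VA.
Step 7 — Real power: P = Re(S) = 191.6 W.
Step 8 — Reactive power: Q = Im(S) = -14.85 VAR.
Step 9 — Apparent power: |S| = 192.1 VA.
Step 10 — Power factor: PF = P/|S| = 0.997 (leading).

(a) P = 191.6 W  (b) Q = -14.85 VAR  (c) S = 192.1 VA  (d) PF = 0.997 (leading)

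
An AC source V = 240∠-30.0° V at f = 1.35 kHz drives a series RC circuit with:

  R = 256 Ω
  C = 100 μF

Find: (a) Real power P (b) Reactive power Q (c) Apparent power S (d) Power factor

Step 1 — Angular frequency: ω = 2π·f = 2π·1350 = 8482 rad/s.
Step 2 — Component impedances:
  R: Z = R = 256 Ω
  C: Z = 1/(jωC) = -j/(ω·C) = 0 - j1.179 Ω
Step 3 — Series combination: Z_total = R + C = 256 - j1.179 Ω = 256∠-0.3° Ω.
Step 4 — Source phasor: V = 240∠-30.0° V = 207.8 - j120 V.
Step 5 — Current: I = V / Z = 0.814 - j0.465 A = 0.9375∠-29.7° A.
Step 6 — Complex power: S = V·I* = 225 - j1.036 VA.
Step 7 — Real power: P = Re(S) = 225 W.
Step 8 — Reactive power: Q = Im(S) = -1.036 VAR.
Step 9 — Apparent power: |S| = 225 VA.
Step 10 — Power factor: PF = P/|S| = 1 (leading).

(a) P = 225 W  (b) Q = -1.036 VAR  (c) S = 225 VA  (d) PF = 1 (leading)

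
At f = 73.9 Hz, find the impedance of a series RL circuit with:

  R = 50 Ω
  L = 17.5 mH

Step 1 — Angular frequency: ω = 2π·f = 2π·73.9 = 464.3 rad/s.
Step 2 — Component impedances:
  R: Z = R = 50 Ω
  L: Z = jωL = j·464.3·0.0175 = 0 + j8.126 Ω
Step 3 — Series combination: Z_total = R + L = 50 + j8.126 Ω = 50.66∠9.2° Ω.

Z = 50 + j8.126 Ω = 50.66∠9.2° Ω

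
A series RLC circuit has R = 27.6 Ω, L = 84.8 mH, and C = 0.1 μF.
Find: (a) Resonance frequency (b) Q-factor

Step 1 — Resonance condition Im(Z)=0 gives ω₀ = 1/√(LC).
Step 2 — ω₀ = 1/√(0.0848·1e-07) = 1.086e+04 rad/s.
Step 3 — f₀ = ω₀/(2π) = 1728 Hz.
Step 4 — Series Q: Q = ω₀L/R = 1.086e+04·0.0848/27.6 = 33.36.

(a) f₀ = 1728 Hz  (b) Q = 33.36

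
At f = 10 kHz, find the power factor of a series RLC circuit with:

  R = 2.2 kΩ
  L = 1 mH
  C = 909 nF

Step 1 — Angular frequency: ω = 2π·f = 2π·1e+04 = 6.283e+04 rad/s.
Step 2 — Component impedances:
  R: Z = R = 2200 Ω
  L: Z = jωL = j·6.283e+04·0.001 = 0 + j62.83 Ω
  C: Z = 1/(jωC) = -j/(ω·C) = 0 - j17.51 Ω
Step 3 — Series combination: Z_total = R + L + C = 2200 + j45.32 Ω = 2200∠1.2° Ω.
Step 4 — Power factor: PF = cos(φ) = Re(Z)/|Z| = 2200/2200.5 = 0.9998.
Step 5 — Type: Im(Z) = 45.32 ⇒ lagging (phase φ = 1.2°).

PF = 0.9998 (lagging, φ = 1.2°)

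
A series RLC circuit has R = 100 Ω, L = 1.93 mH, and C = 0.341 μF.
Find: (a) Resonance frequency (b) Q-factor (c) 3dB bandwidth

Step 1 — Resonance: ω₀ = 1/√(LC) = 1/√(0.00193·3.41e-07) = 3.898e+04 rad/s.
Step 2 — f₀ = ω₀/(2π) = 6204 Hz.
Step 3 — Series Q: Q = ω₀L/R = 3.898e+04·0.00193/100 = 0.7523.
Step 4 — Bandwidth: Δω = ω₀/Q = 5.181e+04 rad/s; BW = Δω/(2π) = 8246 Hz.

(a) f₀ = 6204 Hz  (b) Q = 0.7523  (c) BW = 8246 Hz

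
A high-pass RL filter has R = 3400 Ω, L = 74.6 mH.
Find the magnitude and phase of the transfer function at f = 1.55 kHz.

Step 1 — Angular frequency: ω = 2π·1550 = 9739 rad/s.
Step 2 — Transfer function: H(jω) = jωL/(R + jωL).
Step 3 — Numerator jωL = j·726.5; denominator R + jωL = 3400 + j726.5.
Step 4 — H = 0.04367 + j0.2044.
Step 5 — Magnitude: |H| = 0.209 (-13.6 dB); phase: φ = 77.9°.

|H| = 0.209 (-13.6 dB), φ = 77.9°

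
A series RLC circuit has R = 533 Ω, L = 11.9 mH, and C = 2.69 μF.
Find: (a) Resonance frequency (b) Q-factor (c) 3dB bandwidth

Step 1 — Resonance condition Im(Z)=0 gives ω₀ = 1/√(LC).
Step 2 — ω₀ = 1/√(0.0119·2.69e-06) = 5589 rad/s.
Step 3 — f₀ = ω₀/(2π) = 889.6 Hz.
Step 4 — Series Q: Q = ω₀L/R = 5589·0.0119/533 = 0.1248.
Step 5 — 3dB bandwidth: Δω = ω₀/Q = 4.479e+04 rad/s; BW = Δω/(2π) = 7129 Hz.

(a) f₀ = 889.6 Hz  (b) Q = 0.1248  (c) BW = 7129 Hz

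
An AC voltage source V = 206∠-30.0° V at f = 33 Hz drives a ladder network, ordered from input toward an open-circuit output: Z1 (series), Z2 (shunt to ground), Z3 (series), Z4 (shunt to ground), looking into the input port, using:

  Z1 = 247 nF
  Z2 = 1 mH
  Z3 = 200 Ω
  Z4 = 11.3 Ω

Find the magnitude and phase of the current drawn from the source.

Step 1 — Angular frequency: ω = 2π·f = 2π·33 = 207.3 rad/s.
Step 2 — Component impedances:
  Z1: Z = 1/(jωC) = -j/(ω·C) = 0 - j1.953e+04 Ω
  Z2: Z = jωL = j·207.3·0.001 = 0 + j0.2073 Ω
  Z3: Z = R = 200 Ω
  Z4: Z = R = 11.3 Ω
Step 3 — Ladder network (open output): work backward from the far end, alternating series and parallel combinations. Z_in = 0.0002035 - j1.953e+04 Ω = 1.953e+04∠-90.0° Ω.
Step 4 — Source phasor: V = 206∠-30.0° V = 178.4 - j103 V.
Step 5 — Ohm's law: I = V / Z_total = (178.4 - j103) / (0.0002035 - j1.953e+04) = 0.005275 + j0.009137 A.
Step 6 — Convert to polar: |I| = 0.01055 A, ∠I = 60.0°.

I = 0.01055∠60.0° A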